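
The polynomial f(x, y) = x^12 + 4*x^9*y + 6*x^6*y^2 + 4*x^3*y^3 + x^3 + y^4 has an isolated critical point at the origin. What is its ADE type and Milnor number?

Type E_6, Milnor number mu = 6.

The Hessian of f at 0 has rank 0. Corank 2; j^3 = x^3 is a perfect cube, so E-series; the 4-jet and mu = 6 give E_6.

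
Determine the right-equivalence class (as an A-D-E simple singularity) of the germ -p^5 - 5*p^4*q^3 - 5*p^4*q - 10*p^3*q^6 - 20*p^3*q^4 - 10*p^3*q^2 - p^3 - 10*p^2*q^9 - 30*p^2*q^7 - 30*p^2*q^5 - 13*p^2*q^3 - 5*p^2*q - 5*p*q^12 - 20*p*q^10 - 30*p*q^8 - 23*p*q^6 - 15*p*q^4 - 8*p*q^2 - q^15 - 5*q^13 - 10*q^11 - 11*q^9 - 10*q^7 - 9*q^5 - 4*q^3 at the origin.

The Hessian of f at 0 has rank 0. Corank 2; j^3 = -(p + q)*(p + 2*q)^2 has shape L^2 M (L != M), so D-series; mu = 6 gives D_6.

D_6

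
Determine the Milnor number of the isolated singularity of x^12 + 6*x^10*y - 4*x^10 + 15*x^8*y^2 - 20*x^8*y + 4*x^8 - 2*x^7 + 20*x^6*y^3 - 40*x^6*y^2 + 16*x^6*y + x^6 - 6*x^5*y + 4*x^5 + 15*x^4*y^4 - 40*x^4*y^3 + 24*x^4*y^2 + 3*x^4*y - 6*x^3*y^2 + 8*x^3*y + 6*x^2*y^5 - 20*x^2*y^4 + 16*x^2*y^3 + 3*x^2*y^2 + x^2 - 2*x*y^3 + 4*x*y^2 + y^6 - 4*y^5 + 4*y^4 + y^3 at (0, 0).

The Hessian of f at 0 has rank 1. Corank 1: A-series; mu = 2 gives A_2.

2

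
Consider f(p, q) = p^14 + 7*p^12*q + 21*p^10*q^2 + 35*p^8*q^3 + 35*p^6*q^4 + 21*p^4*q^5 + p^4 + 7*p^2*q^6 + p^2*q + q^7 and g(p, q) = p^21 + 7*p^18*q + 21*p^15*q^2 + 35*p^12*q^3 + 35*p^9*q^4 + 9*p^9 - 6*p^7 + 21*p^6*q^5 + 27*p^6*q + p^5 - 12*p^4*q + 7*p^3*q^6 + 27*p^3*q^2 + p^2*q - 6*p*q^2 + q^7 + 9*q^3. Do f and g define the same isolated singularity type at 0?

Yes.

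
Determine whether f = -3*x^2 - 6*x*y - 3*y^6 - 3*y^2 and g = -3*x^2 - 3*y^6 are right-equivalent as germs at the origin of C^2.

Yes.

The Hessian of f at 0 has rank 1. Corank 1: A-series; mu = 5 gives A_5. The Hessian of g at 0 has rank 1. Corank 1: A-series; mu = 5 gives A_5. Both have type A_5, hence right-equivalent.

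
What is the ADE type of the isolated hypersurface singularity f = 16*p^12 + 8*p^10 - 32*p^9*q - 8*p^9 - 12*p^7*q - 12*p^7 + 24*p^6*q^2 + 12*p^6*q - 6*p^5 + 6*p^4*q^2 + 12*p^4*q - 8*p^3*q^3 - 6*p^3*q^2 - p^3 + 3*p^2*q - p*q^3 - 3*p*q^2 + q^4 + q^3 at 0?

The Hessian of f at 0 has rank 0. Corank 2; j^3 = -(p - q)^3 is a perfect cube, so E-series; the 4-jet and mu = 7 give E_7.

E7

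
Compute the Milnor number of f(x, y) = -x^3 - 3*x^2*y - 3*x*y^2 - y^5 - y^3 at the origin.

8

The Hessian of f at 0 has rank 0. Corank 2; j^3 = -(x + y)^3 is a perfect cube, so E-series; the 5-jet and mu = 8 give E_8.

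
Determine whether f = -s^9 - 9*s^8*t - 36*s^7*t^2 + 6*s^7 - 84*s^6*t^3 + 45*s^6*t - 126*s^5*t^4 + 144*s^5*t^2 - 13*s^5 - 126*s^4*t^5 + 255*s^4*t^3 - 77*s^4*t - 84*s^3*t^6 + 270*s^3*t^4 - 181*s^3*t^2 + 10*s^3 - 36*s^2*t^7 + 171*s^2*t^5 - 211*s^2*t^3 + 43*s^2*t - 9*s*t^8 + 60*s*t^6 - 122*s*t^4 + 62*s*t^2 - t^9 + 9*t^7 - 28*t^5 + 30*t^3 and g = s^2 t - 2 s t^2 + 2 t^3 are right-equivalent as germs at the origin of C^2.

Yes.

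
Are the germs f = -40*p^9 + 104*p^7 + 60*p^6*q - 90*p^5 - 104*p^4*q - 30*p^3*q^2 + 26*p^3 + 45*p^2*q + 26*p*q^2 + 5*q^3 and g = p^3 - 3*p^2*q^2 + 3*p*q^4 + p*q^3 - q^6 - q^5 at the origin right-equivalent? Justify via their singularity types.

No.

The Hessian of f at 0 is [[0, 0], [0, 0]] with rank 0, so corank 2. A Groebner basis of the Jacobian ideal J(f) in C{p,q} is {q^3, p^2 + q^2/3, p*q}; counting standard monomials gives mu = 4. Corank 2; j^3 = (2*p + q)*(13*p^2 + 16*p*q + 5*q^2) splits into three distinct lines over C (the quadratic factor has nonzero discriminant), so D_4. The Hessian of g at 0 is [[0, 0], [0, 0]] with rank 0, so corank 2. A Groebner basis of the Jacobian ideal J(g) in C{p,q} is {-p^2 + q^4 - q^3/3, p^3, p^2*q + p^2/3 + q^3/9, -p^2 + p*q^2 - q^3/3}; counting standard monomials gives mu = 7. Corank 2; j^3 = p^3 is a perfect cube, so E-series; the 4-jet and mu = 7 give E_7. f is D_4 but g is E_7, hence not right-equivalent.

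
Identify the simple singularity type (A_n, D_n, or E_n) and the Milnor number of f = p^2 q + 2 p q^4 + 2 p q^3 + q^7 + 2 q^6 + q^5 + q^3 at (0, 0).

Type D4, Milnor number mu = 4.

The Hessian of f at 0 has rank 0. Corank 2; j^3 = q*(p^2 + q^2) splits into three distinct lines over C (the quadratic factor has nonzero discriminant), so D_4.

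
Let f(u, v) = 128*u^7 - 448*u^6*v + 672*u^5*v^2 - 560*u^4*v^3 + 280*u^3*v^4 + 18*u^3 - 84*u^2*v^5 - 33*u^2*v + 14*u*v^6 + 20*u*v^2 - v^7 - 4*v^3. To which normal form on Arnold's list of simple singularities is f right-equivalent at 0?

The Hessian of f at 0 is [[0, 0], [0, 0]] with rank 0, so corank 2. A Groebner basis of the Jacobian ideal J(f) in C{u,v} is {-2187*u*v/14 + v^6 + 729*v^2/7, u*v^2 - 2*v^3/3, u^2 - 7*u*v/6 + v^2/3}; counting standard monomials gives mu = 8. Corank 2; j^3 = (2*u - v)*(3*u - 2*v)^2 has shape L^2 M (L != M), so D-series; mu = 8 gives D_8.

D_{8}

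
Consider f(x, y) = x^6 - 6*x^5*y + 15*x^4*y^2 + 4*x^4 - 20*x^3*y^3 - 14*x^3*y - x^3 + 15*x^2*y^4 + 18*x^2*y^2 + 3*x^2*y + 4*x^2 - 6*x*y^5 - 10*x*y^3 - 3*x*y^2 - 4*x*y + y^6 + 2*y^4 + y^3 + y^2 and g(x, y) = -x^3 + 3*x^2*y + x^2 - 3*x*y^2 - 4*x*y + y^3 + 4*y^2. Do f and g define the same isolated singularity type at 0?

The Hessian of f at 0 has rank 1. Corank 1: A-series; mu = 2 gives A_2. The Hessian of g at 0 has rank 1. Corank 1: A-series; mu = 2 gives A_2. Both have type A_2, hence right-equivalent.

Yes.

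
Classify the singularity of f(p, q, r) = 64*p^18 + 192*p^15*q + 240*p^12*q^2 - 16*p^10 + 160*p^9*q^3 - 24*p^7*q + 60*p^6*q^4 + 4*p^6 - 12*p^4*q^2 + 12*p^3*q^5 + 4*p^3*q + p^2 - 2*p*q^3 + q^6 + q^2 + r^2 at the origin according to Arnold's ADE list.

The Hessian of f at 0 has rank 3. Corank 0: nondegenerate Morse point, so A_1.

A_{1}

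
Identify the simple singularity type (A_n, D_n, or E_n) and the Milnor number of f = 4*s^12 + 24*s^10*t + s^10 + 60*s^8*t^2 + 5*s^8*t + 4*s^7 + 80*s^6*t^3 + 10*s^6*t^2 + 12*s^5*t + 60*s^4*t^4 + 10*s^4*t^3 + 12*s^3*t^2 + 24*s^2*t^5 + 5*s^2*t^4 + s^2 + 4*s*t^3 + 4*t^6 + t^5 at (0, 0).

The Hessian of f at 0 has rank 1. Corank 1: A-series; mu = 4 gives A_4.

Type A_4, Milnor number mu = 4.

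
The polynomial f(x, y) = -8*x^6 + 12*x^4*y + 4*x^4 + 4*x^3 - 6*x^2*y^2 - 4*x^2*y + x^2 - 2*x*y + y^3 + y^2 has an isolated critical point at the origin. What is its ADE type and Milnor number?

The Hessian of f at 0 has rank 1. Corank 1: A-series; mu = 2 gives A_2.

Type A2, Milnor number mu = 2.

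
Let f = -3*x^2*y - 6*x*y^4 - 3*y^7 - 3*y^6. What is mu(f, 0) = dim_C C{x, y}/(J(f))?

7

The Hessian of f at 0 has rank 0. Corank 2; j^3 = -3*x^2*y has shape L^2 M (L != M), so D-series; mu = 7 gives D_7.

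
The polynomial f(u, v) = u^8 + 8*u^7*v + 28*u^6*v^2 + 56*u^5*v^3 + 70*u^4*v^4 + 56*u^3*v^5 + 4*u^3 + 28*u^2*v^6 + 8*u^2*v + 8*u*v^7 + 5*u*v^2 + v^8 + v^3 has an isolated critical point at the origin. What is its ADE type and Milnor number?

Type D_{9}, Milnor number mu = 9.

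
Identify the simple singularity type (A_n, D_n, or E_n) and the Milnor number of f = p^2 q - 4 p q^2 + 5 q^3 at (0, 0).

Type D4, Milnor number mu = 4.

The Hessian of f at 0 is [[0, 0], [0, 0]] with rank 0, so corank 2. A Groebner basis of the Jacobian ideal J(f) in C{p,q} is {q^3, p^2 - q^2, p*q - 2*q^2}; counting standard monomials gives mu = 4. Corank 2; j^3 = q*(p^2 - 4*p*q + 5*q^2) splits into three distinct lines over C (the quadratic factor has nonzero discriminant), so D_4.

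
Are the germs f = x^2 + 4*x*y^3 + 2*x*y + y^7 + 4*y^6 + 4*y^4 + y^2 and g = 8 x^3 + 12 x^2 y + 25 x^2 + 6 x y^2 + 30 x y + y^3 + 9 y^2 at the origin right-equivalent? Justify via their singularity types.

No.

The Hessian of f at 0 has rank 1. Corank 1: A-series; mu = 6 gives A_6. The Hessian of g at 0 has rank 1. Corank 1: A-series; mu = 2 gives A_2. f is A_6 but g is A_2, hence not right-equivalent.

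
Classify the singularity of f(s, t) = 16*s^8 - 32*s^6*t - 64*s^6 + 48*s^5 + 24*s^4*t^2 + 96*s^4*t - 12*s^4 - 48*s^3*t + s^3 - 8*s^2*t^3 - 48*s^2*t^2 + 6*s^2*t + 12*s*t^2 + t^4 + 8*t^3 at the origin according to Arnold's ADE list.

E_6

The Hessian of f at 0 has rank 0. Corank 2; j^3 = (s + 2*t)^3 is a perfect cube, so E-series; the 4-jet and mu = 6 give E_6.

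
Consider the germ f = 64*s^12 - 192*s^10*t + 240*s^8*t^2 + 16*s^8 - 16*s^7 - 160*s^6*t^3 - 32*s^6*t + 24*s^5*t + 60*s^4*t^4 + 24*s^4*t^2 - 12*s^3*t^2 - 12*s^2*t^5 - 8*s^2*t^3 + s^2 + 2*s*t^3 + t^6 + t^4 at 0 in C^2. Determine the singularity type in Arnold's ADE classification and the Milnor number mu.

Type A_3, Milnor number mu = 3.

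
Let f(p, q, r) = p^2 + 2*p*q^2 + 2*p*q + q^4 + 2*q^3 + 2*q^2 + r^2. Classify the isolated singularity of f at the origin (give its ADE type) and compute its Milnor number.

Type A1, Milnor number mu = 1.

The Hessian of f at 0 has rank 3. Corank 0: nondegenerate Morse point, so A_1.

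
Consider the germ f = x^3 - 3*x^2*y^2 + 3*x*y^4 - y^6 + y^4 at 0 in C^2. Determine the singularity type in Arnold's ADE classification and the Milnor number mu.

The Hessian of f at 0 has rank 0. Corank 2; j^3 = x^3 is a perfect cube, so E-series; the 4-jet and mu = 6 give E_6.

Type E_{6}, Milnor number mu = 6.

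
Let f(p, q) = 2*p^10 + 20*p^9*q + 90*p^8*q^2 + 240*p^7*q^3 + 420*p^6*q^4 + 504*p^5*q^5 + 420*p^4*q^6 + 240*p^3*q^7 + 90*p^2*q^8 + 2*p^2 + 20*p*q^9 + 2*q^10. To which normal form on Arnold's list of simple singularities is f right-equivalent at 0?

The Hessian of f at 0 has rank 1. Corank 1: A-series; mu = 9 gives A_9.

A9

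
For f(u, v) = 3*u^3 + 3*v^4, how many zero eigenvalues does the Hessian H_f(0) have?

2

Hessian at 0 has rank 0.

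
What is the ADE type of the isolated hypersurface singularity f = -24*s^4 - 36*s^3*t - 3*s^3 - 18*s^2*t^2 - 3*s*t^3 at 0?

The Hessian of f at 0 has rank 0. Corank 2; j^3 = -3*s^3 is a perfect cube, so E-series; the 4-jet and mu = 7 give E_7.

E7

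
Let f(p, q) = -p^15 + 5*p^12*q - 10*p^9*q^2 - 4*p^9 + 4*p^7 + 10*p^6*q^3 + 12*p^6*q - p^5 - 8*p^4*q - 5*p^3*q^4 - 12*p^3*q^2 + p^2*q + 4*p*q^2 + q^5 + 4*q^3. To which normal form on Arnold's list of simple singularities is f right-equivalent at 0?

D_6

The Hessian of f at 0 is [[0, 0], [0, 0]] with rank 0, so corank 2. A Groebner basis of the Jacobian ideal J(f) in C{p,q} is {p*q/16 + q^4 + q^2/8, p*q^2 + 2*q^3, p^2 + 59*p*q/16 + 27*q^2/8}; counting standard monomials gives mu = 6. Corank 2; j^3 = q*(p + 2*q)^2 has shape L^2 M (L != M), so D-series; mu = 6 gives D_6.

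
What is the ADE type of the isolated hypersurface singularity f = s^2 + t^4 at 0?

A_{3}

The Hessian of f at 0 has rank 1. Corank 1: A-series; mu = 3 gives A_3.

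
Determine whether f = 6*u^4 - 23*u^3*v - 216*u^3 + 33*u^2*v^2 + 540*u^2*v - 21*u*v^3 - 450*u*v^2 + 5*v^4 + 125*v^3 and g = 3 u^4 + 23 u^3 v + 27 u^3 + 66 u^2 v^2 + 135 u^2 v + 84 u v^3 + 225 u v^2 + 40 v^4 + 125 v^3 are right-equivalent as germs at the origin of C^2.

Yes.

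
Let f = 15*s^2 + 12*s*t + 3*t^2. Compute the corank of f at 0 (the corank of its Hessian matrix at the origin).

The Hessian at 0 is [[30, 12], [12, 6]] of rank 2; hence corank 0.

0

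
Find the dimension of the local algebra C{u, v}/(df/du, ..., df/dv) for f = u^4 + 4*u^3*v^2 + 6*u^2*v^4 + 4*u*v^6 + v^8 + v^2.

The Hessian of f at 0 is [[0, 0], [0, 2]] with rank 1, so corank 1. A Groebner basis of the Jacobian ideal J(f) in C{u,v} is {u^3, v}; counting standard monomials gives mu = 3. Corank 1: A-series; mu = 3 gives A_3.

3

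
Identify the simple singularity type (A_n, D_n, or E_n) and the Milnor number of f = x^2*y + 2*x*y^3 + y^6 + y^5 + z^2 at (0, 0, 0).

Type D_{7}, Milnor number mu = 7.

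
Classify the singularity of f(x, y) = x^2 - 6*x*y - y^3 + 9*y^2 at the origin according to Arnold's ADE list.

A2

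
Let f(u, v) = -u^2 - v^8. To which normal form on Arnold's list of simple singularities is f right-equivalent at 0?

The Hessian of f at 0 is [[-2, 0], [0, 0]] with rank 1, so corank 1. A Groebner basis of the Jacobian ideal J(f) in C{u,v} is {v^7, u}; counting standard monomials gives mu = 7. Corank 1: A-series; mu = 7 gives A_7.

A_7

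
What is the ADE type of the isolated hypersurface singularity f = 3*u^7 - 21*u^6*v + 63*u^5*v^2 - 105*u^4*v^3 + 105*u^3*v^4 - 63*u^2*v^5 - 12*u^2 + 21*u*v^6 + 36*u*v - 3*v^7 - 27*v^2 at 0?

A6

The Hessian of f at 0 is [[-24, 36], [36, -54]] with rank 1, so corank 1. A Groebner basis of the Jacobian ideal J(f) in C{u,v} is {v^6, u - 3*v/2}; counting standard monomials gives mu = 6. Corank 1: A-series; mu = 6 gives A_6.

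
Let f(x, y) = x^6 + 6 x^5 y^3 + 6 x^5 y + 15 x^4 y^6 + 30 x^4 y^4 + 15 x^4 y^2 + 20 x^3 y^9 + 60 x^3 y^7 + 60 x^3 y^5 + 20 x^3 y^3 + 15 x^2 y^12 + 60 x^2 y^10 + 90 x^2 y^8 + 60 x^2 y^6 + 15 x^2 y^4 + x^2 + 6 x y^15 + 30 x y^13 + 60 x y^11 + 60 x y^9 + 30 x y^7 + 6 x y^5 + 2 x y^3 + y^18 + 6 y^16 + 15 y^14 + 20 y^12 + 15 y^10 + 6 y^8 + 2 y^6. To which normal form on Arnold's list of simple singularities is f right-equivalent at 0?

The Hessian of f at 0 has rank 1. Corank 1: A-series; mu = 5 gives A_5.

A_{5}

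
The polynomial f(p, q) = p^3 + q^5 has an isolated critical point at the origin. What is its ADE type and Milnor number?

The Hessian of f at 0 is [[0, 0], [0, 0]] with rank 0, so corank 2. A Groebner basis of the Jacobian ideal J(f) in C{p,q} is {q^4, p^2}; counting standard monomials gives mu = 8. Corank 2; j^3 = p^3 is a perfect cube, so E-series; the 5-jet and mu = 8 give E_8.

Type E_{8}, Milnor number mu = 8.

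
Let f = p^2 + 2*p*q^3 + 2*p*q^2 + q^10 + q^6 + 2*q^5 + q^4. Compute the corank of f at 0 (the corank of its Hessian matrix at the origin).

1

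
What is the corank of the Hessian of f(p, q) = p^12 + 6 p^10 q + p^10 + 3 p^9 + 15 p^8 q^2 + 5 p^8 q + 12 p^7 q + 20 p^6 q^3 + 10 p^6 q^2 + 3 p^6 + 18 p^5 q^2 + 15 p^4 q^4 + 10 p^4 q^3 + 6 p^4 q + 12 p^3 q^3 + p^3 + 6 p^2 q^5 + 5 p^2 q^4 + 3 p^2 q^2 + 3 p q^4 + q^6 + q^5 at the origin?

2

The Hessian at 0 is [[0, 0], [0, 0]] of rank 0; hence corank 2.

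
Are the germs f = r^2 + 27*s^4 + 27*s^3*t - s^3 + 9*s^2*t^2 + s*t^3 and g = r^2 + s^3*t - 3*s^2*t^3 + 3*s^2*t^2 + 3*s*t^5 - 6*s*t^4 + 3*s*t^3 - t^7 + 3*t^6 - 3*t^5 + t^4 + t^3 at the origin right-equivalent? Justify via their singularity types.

The Hessian of f at 0 has rank 1. Corank 2; j^3 = -s^3 is a perfect cube, so E-series; the 4-jet and mu = 7 give E_7. The Hessian of g at 0 has rank 1. Corank 2; j^3 = t^3 is a perfect cube, so E-series; the 4-jet and mu = 7 give E_7. Both have type E_7, hence right-equivalent.

Yes.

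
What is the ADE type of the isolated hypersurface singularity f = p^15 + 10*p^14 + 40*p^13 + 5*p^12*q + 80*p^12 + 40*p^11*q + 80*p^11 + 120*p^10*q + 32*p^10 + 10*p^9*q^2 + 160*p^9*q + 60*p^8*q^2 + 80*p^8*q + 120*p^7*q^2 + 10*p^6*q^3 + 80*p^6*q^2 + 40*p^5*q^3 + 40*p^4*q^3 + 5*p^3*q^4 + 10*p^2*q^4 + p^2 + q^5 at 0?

The Hessian of f at 0 is [[2, 0], [0, 0]] with rank 1, so corank 1. A Groebner basis of the Jacobian ideal J(f) in C{p,q} is {q^4, p}; counting standard monomials gives mu = 4. Corank 1: A-series; mu = 4 gives A_4.

A_4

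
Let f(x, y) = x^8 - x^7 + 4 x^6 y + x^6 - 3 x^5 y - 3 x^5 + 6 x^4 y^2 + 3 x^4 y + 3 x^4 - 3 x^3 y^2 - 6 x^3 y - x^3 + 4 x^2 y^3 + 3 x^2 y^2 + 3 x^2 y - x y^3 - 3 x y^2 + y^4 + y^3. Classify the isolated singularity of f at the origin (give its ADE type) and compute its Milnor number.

Type E_{7}, Milnor number mu = 7.

The Hessian of f at 0 is [[0, 0], [0, 0]] with rank 0, so corank 2. A Groebner basis of the Jacobian ideal J(f) in C{x,y} is {3*x^2/4 - 3*x*y/2 + y^4 + y^3/4 + 3*y^2/4, x^3 + 3*x^2/2 - 3*x*y - y^3/2 + 3*y^2/2, x^2*y + 5*x^2/4 - 5*x*y/2 - 7*y^3/12 + 5*y^2/4, 3*x^2/4 + x*y^2 - 3*x*y/2 - 3*y^3/4 + 3*y^2/4}; counting standard monomials gives mu = 7. Corank 2; j^3 = -(x - y)^3 is a perfect cube, so E-series; the 4-jet and mu = 7 give E_7.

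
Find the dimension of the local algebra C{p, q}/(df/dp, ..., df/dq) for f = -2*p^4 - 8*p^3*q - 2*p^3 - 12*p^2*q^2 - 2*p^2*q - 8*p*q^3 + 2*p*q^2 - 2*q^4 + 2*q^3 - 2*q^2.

2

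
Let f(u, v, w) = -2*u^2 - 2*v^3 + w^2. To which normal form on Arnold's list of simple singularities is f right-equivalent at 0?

The Hessian of f at 0 is [[-4, 0, 0], [0, 0, 0], [0, 0, 2]] with rank 2, so corank 1. A Groebner basis of the Jacobian ideal J(f) in C{u,v,w} is {v^2, u, w}; counting standard monomials gives mu = 2. Corank 1: A-series; mu = 2 gives A_2.

A2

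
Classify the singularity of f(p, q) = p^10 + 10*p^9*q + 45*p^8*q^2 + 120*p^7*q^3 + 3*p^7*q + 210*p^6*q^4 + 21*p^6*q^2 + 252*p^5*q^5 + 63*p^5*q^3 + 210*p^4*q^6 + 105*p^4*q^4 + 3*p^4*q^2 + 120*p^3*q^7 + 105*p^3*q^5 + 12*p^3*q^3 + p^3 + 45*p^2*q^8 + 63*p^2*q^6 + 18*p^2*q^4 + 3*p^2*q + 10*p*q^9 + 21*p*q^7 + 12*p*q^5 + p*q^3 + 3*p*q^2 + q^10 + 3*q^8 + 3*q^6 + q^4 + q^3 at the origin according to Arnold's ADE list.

E_7

The Hessian of f at 0 has rank 0. Corank 2; j^3 = (p + q)^3 is a perfect cube, so E-series; the 4-jet and mu = 7 give E_7.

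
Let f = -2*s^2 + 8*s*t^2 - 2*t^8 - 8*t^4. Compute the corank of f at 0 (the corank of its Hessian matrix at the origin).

Hessian at 0 has rank 1.

1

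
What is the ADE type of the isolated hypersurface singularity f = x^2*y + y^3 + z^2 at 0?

The Hessian of f at 0 has rank 1. Corank 2; j^3 = y*(x^2 + y^2) splits into three distinct lines over C (the quadratic factor has nonzero discriminant), so D_4.

D_{4}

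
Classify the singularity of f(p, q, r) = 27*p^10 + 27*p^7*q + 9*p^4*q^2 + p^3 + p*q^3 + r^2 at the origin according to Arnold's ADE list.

The Hessian of f at 0 is [[0, 0, 0], [0, 0, 0], [0, 0, 2]] with rank 1, so corank 2. A Groebner basis of the Jacobian ideal J(f) in C{p,q,r} is {p^3, p*q^2, 3*p^2 + q^3, r}; counting standard monomials gives mu = 7. Corank 2; j^3 = p^3 is a perfect cube, so E-series; the 4-jet and mu = 7 give E_7.

E7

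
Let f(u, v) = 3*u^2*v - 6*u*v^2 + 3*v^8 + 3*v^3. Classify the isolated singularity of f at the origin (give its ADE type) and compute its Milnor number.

Type D9, Milnor number mu = 9.

The Hessian of f at 0 is [[0, 0], [0, 0]] with rank 0, so corank 2. A Groebner basis of the Jacobian ideal J(f) in C{u,v} is {u^2/8 + v^7 - v^2/8, u^3 - v^3, u*v - v^2}; counting standard monomials gives mu = 9. Corank 2; j^3 = 3*v*(u - v)^2 has shape L^2 M (L != M), so D-series; mu = 9 gives D_9.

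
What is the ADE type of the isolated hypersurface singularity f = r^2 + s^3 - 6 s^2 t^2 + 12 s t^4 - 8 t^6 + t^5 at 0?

E_8

The Hessian of f at 0 has rank 1. Corank 2; j^3 = s^3 is a perfect cube, so E-series; the 5-jet and mu = 8 give E_8.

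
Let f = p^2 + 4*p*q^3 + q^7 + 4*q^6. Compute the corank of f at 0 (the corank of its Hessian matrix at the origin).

1

Hessian at 0 has rank 1.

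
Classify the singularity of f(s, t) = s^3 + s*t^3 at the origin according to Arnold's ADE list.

The Hessian of f at 0 is [[0, 0], [0, 0]] with rank 0, so corank 2. A Groebner basis of the Jacobian ideal J(f) in C{s,t} is {s^3, s*t^2, 3*s^2 + t^3}; counting standard monomials gives mu = 7. Corank 2; j^3 = s^3 is a perfect cube, so E-series; the 4-jet and mu = 7 give E_7.

E7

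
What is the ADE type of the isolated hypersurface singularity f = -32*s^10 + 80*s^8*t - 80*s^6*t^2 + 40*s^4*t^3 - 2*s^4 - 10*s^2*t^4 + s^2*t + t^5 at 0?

D_{6}

The Hessian of f at 0 has rank 0. Corank 2; j^3 = s^2*t has shape L^2 M (L != M), so D-series; mu = 6 gives D_6.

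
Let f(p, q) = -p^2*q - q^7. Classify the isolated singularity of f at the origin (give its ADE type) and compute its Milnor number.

The Hessian of f at 0 has rank 0. Corank 2; j^3 = -p^2*q has shape L^2 M (L != M), so D-series; mu = 8 gives D_8.

Type D_8, Milnor number mu = 8.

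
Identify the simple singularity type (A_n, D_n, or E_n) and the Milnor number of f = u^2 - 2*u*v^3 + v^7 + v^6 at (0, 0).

The Hessian of f at 0 has rank 1. Corank 1: A-series; mu = 6 gives A_6.

Type A_{6}, Milnor number mu = 6.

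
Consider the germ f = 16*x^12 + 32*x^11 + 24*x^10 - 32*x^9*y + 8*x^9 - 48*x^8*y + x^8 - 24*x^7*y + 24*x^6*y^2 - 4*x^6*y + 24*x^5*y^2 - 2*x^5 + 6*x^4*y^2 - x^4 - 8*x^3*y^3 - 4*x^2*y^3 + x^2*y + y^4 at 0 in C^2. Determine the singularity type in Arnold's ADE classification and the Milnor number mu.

Type D_{5}, Milnor number mu = 5.

The Hessian of f at 0 has rank 0. Corank 2; j^3 = x^2*y has shape L^2 M (L != M), so D-series; mu = 5 gives D_5.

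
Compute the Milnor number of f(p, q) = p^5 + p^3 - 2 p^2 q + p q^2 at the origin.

6

The Hessian of f at 0 has rank 0. Corank 2; j^3 = p*(p - q)^2 has shape L^2 M (L != M), so D-series; mu = 6 gives D_6.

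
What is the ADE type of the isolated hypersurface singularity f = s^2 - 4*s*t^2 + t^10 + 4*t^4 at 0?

A_9

The Hessian of f at 0 has rank 1. Corank 1: A-series; mu = 9 gives A_9.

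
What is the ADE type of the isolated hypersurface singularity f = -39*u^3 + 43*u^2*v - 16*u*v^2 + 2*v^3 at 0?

The Hessian of f at 0 has rank 0. Corank 2; j^3 = -(3*u - v)*(13*u^2 - 10*u*v + 2*v^2) splits into three distinct lines over C (the quadratic factor has nonzero discriminant), so D_4.

D_4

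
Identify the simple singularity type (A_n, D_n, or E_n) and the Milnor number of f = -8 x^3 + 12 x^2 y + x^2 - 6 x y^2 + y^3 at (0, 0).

The Hessian of f at 0 has rank 1. Corank 1: A-series; mu = 2 gives A_2.

Type A_2, Milnor number mu = 2.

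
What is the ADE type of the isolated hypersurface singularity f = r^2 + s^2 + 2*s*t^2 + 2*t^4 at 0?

The Hessian of f at 0 has rank 2. Corank 1: A-series; mu = 3 gives A_3.

A_{3}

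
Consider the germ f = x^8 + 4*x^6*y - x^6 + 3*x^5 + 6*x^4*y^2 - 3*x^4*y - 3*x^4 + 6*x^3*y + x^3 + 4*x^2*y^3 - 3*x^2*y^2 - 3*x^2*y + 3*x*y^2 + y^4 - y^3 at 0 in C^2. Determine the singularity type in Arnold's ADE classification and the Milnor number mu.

Type E_6, Milnor number mu = 6.

The Hessian of f at 0 has rank 0. Corank 2; j^3 = (x - y)^3 is a perfect cube, so E-series; the 4-jet and mu = 6 give E_6.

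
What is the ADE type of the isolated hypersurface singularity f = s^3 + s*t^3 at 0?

E_7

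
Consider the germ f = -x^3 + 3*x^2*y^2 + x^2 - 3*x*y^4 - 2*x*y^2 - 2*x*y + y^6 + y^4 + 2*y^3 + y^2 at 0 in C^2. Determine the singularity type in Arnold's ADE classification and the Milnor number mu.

Type A_{2}, Milnor number mu = 2.

The Hessian of f at 0 is [[2, -2], [-2, 2]] with rank 1, so corank 1. A Groebner basis of the Jacobian ideal J(f) in C{x,y} is {y^2, x - y}; counting standard monomials gives mu = 2. Corank 1: A-series; mu = 2 gives A_2.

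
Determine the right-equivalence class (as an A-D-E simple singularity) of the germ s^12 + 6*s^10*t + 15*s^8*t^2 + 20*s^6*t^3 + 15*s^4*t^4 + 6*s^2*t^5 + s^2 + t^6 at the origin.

The Hessian of f at 0 has rank 1. Corank 1: A-series; mu = 5 gives A_5.

A5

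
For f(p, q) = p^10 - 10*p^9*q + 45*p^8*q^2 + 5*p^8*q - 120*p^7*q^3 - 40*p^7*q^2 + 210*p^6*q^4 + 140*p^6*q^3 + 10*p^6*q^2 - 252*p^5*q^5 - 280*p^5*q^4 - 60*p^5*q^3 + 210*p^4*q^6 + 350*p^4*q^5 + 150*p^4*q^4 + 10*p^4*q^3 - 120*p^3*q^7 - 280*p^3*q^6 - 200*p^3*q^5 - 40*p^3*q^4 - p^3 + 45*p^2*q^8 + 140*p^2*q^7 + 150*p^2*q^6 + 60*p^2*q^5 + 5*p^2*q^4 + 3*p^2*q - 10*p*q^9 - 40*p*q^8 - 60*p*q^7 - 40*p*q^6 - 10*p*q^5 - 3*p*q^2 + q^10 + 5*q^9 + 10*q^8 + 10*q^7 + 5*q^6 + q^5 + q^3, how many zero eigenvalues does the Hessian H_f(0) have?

2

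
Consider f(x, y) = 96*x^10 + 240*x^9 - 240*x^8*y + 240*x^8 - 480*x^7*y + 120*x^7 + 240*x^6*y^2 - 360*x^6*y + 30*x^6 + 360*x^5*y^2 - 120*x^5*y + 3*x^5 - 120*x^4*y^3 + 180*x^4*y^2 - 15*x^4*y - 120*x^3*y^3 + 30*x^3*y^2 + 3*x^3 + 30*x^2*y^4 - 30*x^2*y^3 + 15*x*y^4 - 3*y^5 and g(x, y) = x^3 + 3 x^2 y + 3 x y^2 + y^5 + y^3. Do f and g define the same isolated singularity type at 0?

The Hessian of f at 0 has rank 0. Corank 2; j^3 = 3*x^3 is a perfect cube, so E-series; the 5-jet and mu = 8 give E_8. The Hessian of g at 0 has rank 0. Corank 2; j^3 = (x + y)^3 is a perfect cube, so E-series; the 5-jet and mu = 8 give E_8. Both have type E_8, hence right-equivalent.

Yes.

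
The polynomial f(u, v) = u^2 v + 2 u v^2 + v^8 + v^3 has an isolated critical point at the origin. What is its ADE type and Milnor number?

Type D9, Milnor number mu = 9.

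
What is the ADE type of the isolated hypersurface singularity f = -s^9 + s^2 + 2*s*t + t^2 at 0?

A_8

The Hessian of f at 0 has rank 1. Corank 1: A-series; mu = 8 gives A_8.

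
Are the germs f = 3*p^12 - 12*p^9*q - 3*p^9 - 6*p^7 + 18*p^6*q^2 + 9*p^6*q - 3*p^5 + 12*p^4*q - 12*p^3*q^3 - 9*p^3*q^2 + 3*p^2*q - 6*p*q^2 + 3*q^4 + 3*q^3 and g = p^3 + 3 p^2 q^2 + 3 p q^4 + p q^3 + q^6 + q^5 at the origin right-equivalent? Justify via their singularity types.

No.

The Hessian of f at 0 has rank 0. Corank 2; j^3 = 3*q*(p - q)^2 has shape L^2 M (L != M), so D-series; mu = 5 gives D_5. The Hessian of g at 0 has rank 0. Corank 2; j^3 = p^3 is a perfect cube, so E-series; the 4-jet and mu = 7 give E_7. f is D_5 but g is E_7, hence not right-equivalent.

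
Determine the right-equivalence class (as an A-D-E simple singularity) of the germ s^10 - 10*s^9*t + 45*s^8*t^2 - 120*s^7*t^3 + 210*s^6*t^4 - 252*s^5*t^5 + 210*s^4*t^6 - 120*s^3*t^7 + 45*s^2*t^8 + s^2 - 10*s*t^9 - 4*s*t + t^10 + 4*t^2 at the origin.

The Hessian of f at 0 has rank 1. Corank 1: A-series; mu = 9 gives A_9.

A_{9}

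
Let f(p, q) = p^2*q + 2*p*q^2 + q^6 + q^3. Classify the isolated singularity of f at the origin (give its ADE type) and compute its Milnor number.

Type D_7, Milnor number mu = 7.

The Hessian of f at 0 is [[0, 0], [0, 0]] with rank 0, so corank 2. A Groebner basis of the Jacobian ideal J(f) in C{p,q} is {p^2/6 + q^5 - q^2/6, p^3 + q^3, p*q + q^2}; counting standard monomials gives mu = 7. Corank 2; j^3 = q*(p + q)^2 has shape L^2 M (L != M), so D-series; mu = 7 gives D_7.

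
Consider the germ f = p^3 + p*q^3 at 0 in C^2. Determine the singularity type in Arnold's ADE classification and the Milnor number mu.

Type E7, Milnor number mu = 7.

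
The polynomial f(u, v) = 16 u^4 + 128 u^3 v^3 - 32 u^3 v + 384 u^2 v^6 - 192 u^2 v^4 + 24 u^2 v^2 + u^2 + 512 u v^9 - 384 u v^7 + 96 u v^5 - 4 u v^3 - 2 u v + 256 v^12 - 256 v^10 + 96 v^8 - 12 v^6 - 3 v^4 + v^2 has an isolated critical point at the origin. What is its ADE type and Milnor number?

Type A3, Milnor number mu = 3.

The Hessian of f at 0 has rank 1. Corank 1: A-series; mu = 3 gives A_3.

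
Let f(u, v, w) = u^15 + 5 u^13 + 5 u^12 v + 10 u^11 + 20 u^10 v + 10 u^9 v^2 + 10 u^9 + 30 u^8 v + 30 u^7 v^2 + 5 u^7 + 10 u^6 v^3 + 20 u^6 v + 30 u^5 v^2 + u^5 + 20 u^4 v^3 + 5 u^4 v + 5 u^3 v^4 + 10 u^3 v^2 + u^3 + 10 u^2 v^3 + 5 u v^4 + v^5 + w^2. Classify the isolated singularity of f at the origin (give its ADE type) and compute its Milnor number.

The Hessian of f at 0 is [[0, 0, 0], [0, 0, 0], [0, 0, 2]] with rank 1, so corank 2. A Groebner basis of the Jacobian ideal J(f) in C{u,v,w} is {v^5, u*v^3 + v^4/4, u^2, w}; counting standard monomials gives mu = 8. Corank 2; j^3 = u^3 is a perfect cube, so E-series; the 5-jet and mu = 8 give E_8.

Type E_8, Milnor number mu = 8.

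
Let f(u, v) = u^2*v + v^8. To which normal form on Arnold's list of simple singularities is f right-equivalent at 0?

The Hessian of f at 0 has rank 0. Corank 2; j^3 = u^2*v has shape L^2 M (L != M), so D-series; mu = 9 gives D_9.

D9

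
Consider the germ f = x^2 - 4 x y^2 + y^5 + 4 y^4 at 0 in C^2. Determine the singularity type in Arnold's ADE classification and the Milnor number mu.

Type A4, Milnor number mu = 4.

The Hessian of f at 0 is [[2, 0], [0, 0]] with rank 1, so corank 1. A Groebner basis of the Jacobian ideal J(f) in C{x,y} is {x^2, -x/2 + y^2}; counting standard monomials gives mu = 4. Corank 1: A-series; mu = 4 gives A_4.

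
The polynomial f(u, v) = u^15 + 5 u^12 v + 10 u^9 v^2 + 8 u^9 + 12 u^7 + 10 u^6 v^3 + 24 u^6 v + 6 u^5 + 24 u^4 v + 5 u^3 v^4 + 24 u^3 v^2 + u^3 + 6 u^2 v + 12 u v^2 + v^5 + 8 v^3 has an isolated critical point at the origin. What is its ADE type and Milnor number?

The Hessian of f at 0 is [[0, 0], [0, 0]] with rank 0, so corank 2. A Groebner basis of the Jacobian ideal J(f) in C{u,v} is {-u^2/32 + u*v^3 - u*v/8 - v^2/8, v^4, u^3 - 12*u*v^2 - 16*v^3, u^2*v + 4*u*v^2 + 4*v^3}; counting standard monomials gives mu = 8. Corank 2; j^3 = (u + 2*v)^3 is a perfect cube, so E-series; the 5-jet and mu = 8 give E_8.

Type E_8, Milnor number mu = 8.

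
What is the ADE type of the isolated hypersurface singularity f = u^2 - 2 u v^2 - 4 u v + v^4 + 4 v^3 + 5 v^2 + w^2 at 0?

A_1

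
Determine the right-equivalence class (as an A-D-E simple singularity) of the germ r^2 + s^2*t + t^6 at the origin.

D7

The Hessian of f at 0 has rank 1. Corank 2; j^3 = s^2*t has shape L^2 M (L != M), so D-series; mu = 7 gives D_7.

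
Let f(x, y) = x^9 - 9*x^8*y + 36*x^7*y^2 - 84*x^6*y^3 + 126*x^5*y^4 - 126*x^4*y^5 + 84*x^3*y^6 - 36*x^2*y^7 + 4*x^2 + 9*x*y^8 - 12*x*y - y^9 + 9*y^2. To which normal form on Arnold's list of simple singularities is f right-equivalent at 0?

A_8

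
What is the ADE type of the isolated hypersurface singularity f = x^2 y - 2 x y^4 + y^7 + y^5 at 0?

The Hessian of f at 0 has rank 0. Corank 2; j^3 = x^2*y has shape L^2 M (L != M), so D-series; mu = 6 gives D_6.

D_{6}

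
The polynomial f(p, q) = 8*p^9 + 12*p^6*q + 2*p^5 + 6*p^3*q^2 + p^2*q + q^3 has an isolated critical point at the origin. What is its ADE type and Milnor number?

Type D_{4}, Milnor number mu = 4.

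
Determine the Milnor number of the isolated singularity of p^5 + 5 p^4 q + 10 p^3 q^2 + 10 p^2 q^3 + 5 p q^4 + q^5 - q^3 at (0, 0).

8

The Hessian of f at 0 has rank 0. Corank 2; j^3 = -q^3 is a perfect cube, so E-series; the 5-jet and mu = 8 give E_8.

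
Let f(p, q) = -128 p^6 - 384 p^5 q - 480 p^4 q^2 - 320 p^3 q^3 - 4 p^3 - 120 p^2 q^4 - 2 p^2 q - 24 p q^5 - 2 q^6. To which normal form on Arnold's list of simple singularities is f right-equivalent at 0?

The Hessian of f at 0 has rank 0. Corank 2; j^3 = -2*p^2*(2*p + q) has shape L^2 M (L != M), so D-series; mu = 7 gives D_7.

D_7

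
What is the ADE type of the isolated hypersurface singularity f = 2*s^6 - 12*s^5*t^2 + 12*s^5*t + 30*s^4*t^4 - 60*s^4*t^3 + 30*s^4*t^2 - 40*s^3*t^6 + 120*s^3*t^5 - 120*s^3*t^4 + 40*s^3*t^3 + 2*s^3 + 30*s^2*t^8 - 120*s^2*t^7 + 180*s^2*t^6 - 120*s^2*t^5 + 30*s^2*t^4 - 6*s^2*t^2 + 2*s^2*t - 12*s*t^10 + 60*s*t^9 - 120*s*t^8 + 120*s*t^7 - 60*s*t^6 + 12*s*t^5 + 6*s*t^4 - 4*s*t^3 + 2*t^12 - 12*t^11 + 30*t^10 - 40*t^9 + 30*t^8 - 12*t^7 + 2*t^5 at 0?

D7

The Hessian of f at 0 is [[0, 0], [0, 0]] with rank 0, so corank 2. A Groebner basis of the Jacobian ideal J(f) in C{s,t} is {-s^2 - s*t + t^4 + t^3, s^3, s^2*t - s*t/6 + t^3/6, -s^2 + s*t^2 - s*t + t^3}; counting standard monomials gives mu = 7. Corank 2; j^3 = 2*s^2*(s + t) has shape L^2 M (L != M), so D-series; mu = 7 gives D_7.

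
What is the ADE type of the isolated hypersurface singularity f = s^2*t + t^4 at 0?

D_{5}

The Hessian of f at 0 is [[0, 0], [0, 0]] with rank 0, so corank 2. A Groebner basis of the Jacobian ideal J(f) in C{s,t} is {s^3, s^2/4 + t^3, s*t}; counting standard monomials gives mu = 5. Corank 2; j^3 = s^2*t has shape L^2 M (L != M), so D-series; mu = 5 gives D_5.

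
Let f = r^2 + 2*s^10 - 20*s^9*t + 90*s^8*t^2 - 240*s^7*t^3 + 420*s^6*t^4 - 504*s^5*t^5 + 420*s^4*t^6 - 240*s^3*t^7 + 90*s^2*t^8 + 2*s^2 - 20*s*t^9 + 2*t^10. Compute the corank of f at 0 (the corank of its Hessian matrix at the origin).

Hessian at 0 has rank 2.

1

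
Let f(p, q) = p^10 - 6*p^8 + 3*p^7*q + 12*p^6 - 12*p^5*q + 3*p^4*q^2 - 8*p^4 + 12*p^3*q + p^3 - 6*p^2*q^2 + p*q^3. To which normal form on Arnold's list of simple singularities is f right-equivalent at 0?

The Hessian of f at 0 has rank 0. Corank 2; j^3 = p^3 is a perfect cube, so E-series; the 4-jet and mu = 7 give E_7.

E_7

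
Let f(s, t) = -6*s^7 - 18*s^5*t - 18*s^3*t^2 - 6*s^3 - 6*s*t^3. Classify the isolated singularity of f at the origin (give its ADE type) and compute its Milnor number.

The Hessian of f at 0 has rank 0. Corank 2; j^3 = -6*s^3 is a perfect cube, so E-series; the 4-jet and mu = 7 give E_7.

Type E_7, Milnor number mu = 7.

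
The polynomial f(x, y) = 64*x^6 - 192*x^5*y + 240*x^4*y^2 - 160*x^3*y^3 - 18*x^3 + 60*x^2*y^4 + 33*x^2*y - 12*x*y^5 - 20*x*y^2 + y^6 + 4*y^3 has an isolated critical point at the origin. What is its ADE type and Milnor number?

The Hessian of f at 0 has rank 0. Corank 2; j^3 = -(2*x - y)*(3*x - 2*y)^2 has shape L^2 M (L != M), so D-series; mu = 7 gives D_7.

Type D7, Milnor number mu = 7.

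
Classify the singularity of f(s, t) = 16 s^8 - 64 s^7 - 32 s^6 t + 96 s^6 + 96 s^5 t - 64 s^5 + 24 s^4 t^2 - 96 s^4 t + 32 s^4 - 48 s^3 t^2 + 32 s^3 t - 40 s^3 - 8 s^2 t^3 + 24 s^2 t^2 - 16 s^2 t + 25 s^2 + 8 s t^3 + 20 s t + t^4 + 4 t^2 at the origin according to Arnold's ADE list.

The Hessian of f at 0 is [[50, 20], [20, 8]] with rank 1, so corank 1. A Groebner basis of the Jacobian ideal J(f) in C{s,t} is {s^2 - 5*s/4 - t/2, s*t + 25*s/8 + 5*t/4, -125*s/16 + t^2 - 25*t/8}; counting standard monomials gives mu = 3. Corank 1: A-series; mu = 3 gives A_3.

A3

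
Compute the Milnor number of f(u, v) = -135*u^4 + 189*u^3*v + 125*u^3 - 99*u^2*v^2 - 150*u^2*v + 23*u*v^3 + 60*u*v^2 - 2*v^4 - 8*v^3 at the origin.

The Hessian of f at 0 has rank 0. Corank 2; j^3 = (5*u - 2*v)^3 is a perfect cube, so E-series; the 4-jet and mu = 7 give E_7.

7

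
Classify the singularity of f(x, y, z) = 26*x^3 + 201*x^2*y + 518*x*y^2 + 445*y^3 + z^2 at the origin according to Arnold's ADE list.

The Hessian of f at 0 is [[0, 0, 0], [0, 0, 0], [0, 0, 2]] with rank 1, so corank 2. A Groebner basis of the Jacobian ideal J(f) in C{x,y,z} is {y^3, x^2 - 11*y^2/3, x*y + 2*y^2, z}; counting standard monomials gives mu = 4. Corank 2; j^3 = (2*x + 5*y)*(13*x^2 + 68*x*y + 89*y^2) splits into three distinct lines over C (the quadratic factor has nonzero discriminant), so D_4.

D_4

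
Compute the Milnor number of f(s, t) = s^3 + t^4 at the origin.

6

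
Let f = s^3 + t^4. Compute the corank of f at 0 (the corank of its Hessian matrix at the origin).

2

Hessian at 0 has rank 0.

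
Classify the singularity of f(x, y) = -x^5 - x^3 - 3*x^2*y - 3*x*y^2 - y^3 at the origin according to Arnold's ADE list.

E8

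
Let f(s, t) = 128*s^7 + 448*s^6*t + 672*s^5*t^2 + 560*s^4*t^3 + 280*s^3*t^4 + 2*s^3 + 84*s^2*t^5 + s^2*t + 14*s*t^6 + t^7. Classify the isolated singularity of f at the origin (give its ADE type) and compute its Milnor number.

Type D8, Milnor number mu = 8.

The Hessian of f at 0 is [[0, 0], [0, 0]] with rank 0, so corank 2. A Groebner basis of the Jacobian ideal J(f) in C{s,t} is {-s*t/14 + t^6, s*t^2, s^2 + s*t/2}; counting standard monomials gives mu = 8. Corank 2; j^3 = s^2*(2*s + t) has shape L^2 M (L != M), so D-series; mu = 8 gives D_8.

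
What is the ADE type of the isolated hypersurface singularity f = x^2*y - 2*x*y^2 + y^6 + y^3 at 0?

D7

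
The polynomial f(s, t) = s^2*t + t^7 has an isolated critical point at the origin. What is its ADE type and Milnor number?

Type D_{8}, Milnor number mu = 8.

The Hessian of f at 0 has rank 0. Corank 2; j^3 = s^2*t has shape L^2 M (L != M), so D-series; mu = 8 gives D_8.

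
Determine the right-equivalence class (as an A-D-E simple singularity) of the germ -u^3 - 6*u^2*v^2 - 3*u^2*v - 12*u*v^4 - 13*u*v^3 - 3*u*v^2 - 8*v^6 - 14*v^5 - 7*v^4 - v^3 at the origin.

E7

The Hessian of f at 0 has rank 0. Corank 2; j^3 = -(u + v)^3 is a perfect cube, so E-series; the 4-jet and mu = 7 give E_7.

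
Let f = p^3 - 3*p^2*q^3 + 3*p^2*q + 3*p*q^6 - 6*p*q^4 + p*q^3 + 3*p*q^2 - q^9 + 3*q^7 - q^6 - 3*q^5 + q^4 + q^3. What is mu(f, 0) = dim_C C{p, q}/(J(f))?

7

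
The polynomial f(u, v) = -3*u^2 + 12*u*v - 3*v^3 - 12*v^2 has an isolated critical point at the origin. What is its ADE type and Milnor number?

Type A2, Milnor number mu = 2.

The Hessian of f at 0 is [[-6, 12], [12, -24]] with rank 1, so corank 1. A Groebner basis of the Jacobian ideal J(f) in C{u,v} is {v^2, u - 2*v}; counting standard monomials gives mu = 2. Corank 1: A-series; mu = 2 gives A_2.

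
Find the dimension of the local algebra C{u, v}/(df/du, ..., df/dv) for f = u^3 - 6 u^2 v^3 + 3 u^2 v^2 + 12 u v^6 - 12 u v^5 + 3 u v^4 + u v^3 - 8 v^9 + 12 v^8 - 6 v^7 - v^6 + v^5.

7

The Hessian of f at 0 is [[0, 0], [0, 0]] with rank 0, so corank 2. A Groebner basis of the Jacobian ideal J(f) in C{u,v} is {-u^2 + v^4 - v^3/3, u^3, u^2*v + u^2/3 + v^3/9, u^2 + u*v^2 + v^3/3}; counting standard monomials gives mu = 7. Corank 2; j^3 = u^3 is a perfect cube, so E-series; the 4-jet and mu = 7 give E_7.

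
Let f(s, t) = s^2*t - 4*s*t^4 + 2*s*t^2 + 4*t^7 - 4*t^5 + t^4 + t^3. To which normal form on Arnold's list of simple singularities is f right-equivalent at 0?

D_5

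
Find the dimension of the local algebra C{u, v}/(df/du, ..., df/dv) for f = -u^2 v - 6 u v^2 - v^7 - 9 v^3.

8

The Hessian of f at 0 is [[0, 0], [0, 0]] with rank 0, so corank 2. A Groebner basis of the Jacobian ideal J(f) in C{u,v} is {u^2/7 + v^6 - 9*v^2/7, u^3 + 27*v^3, u*v + 3*v^2}; counting standard monomials gives mu = 8. Corank 2; j^3 = -v*(u + 3*v)^2 has shape L^2 M (L != M), so D-series; mu = 8 gives D_8.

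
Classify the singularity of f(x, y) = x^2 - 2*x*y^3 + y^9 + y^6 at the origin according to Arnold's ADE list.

A_8

The Hessian of f at 0 has rank 1. Corank 1: A-series; mu = 8 gives A_8.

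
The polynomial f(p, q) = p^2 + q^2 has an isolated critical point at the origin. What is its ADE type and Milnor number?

Type A_{1}, Milnor number mu = 1.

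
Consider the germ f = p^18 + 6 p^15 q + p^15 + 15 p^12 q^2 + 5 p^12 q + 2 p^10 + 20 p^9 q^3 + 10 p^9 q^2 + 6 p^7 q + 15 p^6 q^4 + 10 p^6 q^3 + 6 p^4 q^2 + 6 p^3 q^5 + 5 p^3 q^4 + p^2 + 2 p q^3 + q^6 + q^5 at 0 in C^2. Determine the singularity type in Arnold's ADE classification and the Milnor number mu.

Type A_{4}, Milnor number mu = 4.

The Hessian of f at 0 has rank 1. Corank 1: A-series; mu = 4 gives A_4.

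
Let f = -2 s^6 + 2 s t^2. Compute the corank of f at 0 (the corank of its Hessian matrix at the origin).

2

The Hessian at 0 is [[0, 0], [0, 0]] of rank 0; hence corank 2.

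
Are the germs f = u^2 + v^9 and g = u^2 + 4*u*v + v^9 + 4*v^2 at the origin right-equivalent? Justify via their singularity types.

Yes.

The Hessian of f at 0 is [[2, 0], [0, 0]] with rank 1, so corank 1. A Groebner basis of the Jacobian ideal J(f) in C{u,v} is {v^8, u}; counting standard monomials gives mu = 8. Corank 1: A-series; mu = 8 gives A_8. The Hessian of g at 0 is [[2, 4], [4, 8]] with rank 1, so corank 1. A Groebner basis of the Jacobian ideal J(g) in C{u,v} is {v^8, u + 2*v}; counting standard monomials gives mu = 8. Corank 1: A-series; mu = 8 gives A_8. Both have type A_8, hence right-equivalent.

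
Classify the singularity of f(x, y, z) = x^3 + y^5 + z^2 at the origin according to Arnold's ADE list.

The Hessian of f at 0 has rank 1. Corank 2; j^3 = x^3 is a perfect cube, so E-series; the 5-jet and mu = 8 give E_8.

E8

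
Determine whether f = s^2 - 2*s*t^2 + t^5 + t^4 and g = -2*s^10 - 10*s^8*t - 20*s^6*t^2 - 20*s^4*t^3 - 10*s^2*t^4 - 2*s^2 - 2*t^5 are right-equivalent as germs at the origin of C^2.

Yes.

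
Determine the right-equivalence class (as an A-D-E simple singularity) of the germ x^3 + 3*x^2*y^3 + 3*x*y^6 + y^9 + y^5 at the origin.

E8

The Hessian of f at 0 is [[0, 0], [0, 0]] with rank 0, so corank 2. A Groebner basis of the Jacobian ideal J(f) in C{x,y} is {x^2/2 + x*y^3, y^4, x^3, x^2*y}; counting standard monomials gives mu = 8. Corank 2; j^3 = x^3 is a perfect cube, so E-series; the 5-jet and mu = 8 give E_8.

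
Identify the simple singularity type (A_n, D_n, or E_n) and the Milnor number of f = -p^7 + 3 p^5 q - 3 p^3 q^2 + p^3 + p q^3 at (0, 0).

Type E_{7}, Milnor number mu = 7.

The Hessian of f at 0 has rank 0. Corank 2; j^3 = p^3 is a perfect cube, so E-series; the 4-jet and mu = 7 give E_7.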